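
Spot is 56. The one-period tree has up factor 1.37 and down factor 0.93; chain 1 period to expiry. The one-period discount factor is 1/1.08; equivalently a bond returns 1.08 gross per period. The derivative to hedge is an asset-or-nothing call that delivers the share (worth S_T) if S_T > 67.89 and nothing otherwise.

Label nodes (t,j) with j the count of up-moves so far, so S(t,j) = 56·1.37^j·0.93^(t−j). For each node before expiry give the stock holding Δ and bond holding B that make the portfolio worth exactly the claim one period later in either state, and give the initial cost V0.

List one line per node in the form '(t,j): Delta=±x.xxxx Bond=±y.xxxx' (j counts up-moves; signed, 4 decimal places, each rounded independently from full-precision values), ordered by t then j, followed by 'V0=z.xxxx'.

(0,0): Delta=3.1136 Bond=-150.1465
V0=24.2172

Under the risk-neutral measure, an up-move has probability p* = (R−d)/(u−d) = 0.3409 and values discount at R = 1.08.
At expiry t=1: V(1,0)=0.0000, V(1,1)=76.7200
  t=0,j=0: stock 56.0000 → up 76.7200 (V=76.7200), down 52.0800 (V=0.0000). Price 24.2172; hedge Δ=3.1136, bond B=-150.1465.
Each (Δ,B) replicates both successor values, so the strategy is self-financing and V0 is arbitrage-free.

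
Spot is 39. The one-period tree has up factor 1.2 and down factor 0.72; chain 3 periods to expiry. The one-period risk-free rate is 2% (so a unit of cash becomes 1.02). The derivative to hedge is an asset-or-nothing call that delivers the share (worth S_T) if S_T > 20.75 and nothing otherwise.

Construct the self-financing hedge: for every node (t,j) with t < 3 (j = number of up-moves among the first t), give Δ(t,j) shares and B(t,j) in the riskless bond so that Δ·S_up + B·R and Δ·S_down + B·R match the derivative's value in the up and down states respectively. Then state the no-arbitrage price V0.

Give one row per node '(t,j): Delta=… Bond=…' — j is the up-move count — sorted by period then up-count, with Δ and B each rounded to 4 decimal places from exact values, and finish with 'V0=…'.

(0,0): Delta=1.1051 Bond=-4.8224
(1,0): Delta=1.3971 Bond=-13.1170
(1,1): Delta=1.0000 Bond=0.0000
(2,0): Delta=2.5000 Bond=-35.6781
(2,1): Delta=1.0000 Bond=0.0000
(2,2): Delta=1.0000 Bond=0.0000
V0=38.2766

Risk-neutral probability p* = (R−d)/(u−d) = (1.02−0.72)/(1.2−0.72) = 0.6250.
Payoff layer (t=3): V(3,0)=0.0000, V(3,1)=24.2611, V(3,2)=40.4352, V(3,3)=67.3920
Node (2,0) S=20.2176: V=(p*·24.2611+(1−p*)·0.0000)/1.02=14.8659; Δ=(24.2611−0.0000)/(24.2611−14.5567)=2.5000; B=V−Δ·S=-35.6781
Node (2,1) S=33.6960: V=(p*·40.4352+(1−p*)·24.2611)/1.02=33.6960; Δ=(40.4352−24.2611)/(40.4352−24.2611)=1.0000; B=V−Δ·S=0.0000
Node (2,2) S=56.1600: V=(p*·67.3920+(1−p*)·40.4352)/1.02=56.1600; Δ=(67.3920−40.4352)/(67.3920−40.4352)=1.0000; B=V−Δ·S=0.0000
Node (1,0) S=28.0800: V=(p*·33.6960+(1−p*)·14.8659)/1.02=26.1125; Δ=(33.6960−14.8659)/(33.6960−20.2176)=1.3971; B=V−Δ·S=-13.1170
Node (1,1) S=46.8000: V=(p*·56.1600+(1−p*)·33.6960)/1.02=46.8000; Δ=(56.1600−33.6960)/(56.1600−33.6960)=1.0000; B=V−Δ·S=0.0000
Node (0,0) S=39.0000: V=(p*·46.8000+(1−p*)·26.1125)/1.02=38.2766; Δ=(46.8000−26.1125)/(46.8000−28.0800)=1.1051; B=V−Δ·S=-4.8224
Each (Δ,B) replicates both successor values, so the strategy is self-financing and V0 is arbitrage-free.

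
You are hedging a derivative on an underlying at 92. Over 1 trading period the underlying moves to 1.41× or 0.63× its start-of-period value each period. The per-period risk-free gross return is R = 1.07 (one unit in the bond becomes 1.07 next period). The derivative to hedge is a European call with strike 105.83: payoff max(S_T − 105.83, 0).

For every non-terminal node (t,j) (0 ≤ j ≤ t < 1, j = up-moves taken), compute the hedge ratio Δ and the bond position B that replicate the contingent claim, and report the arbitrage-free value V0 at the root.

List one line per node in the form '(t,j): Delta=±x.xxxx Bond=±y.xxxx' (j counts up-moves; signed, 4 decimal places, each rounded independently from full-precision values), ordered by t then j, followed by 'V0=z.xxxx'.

Under the risk-neutral measure, an up-move has probability p* = (R−d)/(u−d) = 0.5641 and values discount at R = 1.07.
Terminal payoffs: V(1,0)=0.0000, V(1,1)=23.8900
  t=0,j=0: stock 92.0000 → up 129.7200 (V=23.8900), down 57.9600 (V=0.0000). Price 12.5948; hedge Δ=0.3329, bond B=-18.0334.
Check: Δ(0,0)·S0 + B(0,0) = 12.5948 = V0.

(0,0): Delta=0.3329 Bond=-18.0334
V0=12.5948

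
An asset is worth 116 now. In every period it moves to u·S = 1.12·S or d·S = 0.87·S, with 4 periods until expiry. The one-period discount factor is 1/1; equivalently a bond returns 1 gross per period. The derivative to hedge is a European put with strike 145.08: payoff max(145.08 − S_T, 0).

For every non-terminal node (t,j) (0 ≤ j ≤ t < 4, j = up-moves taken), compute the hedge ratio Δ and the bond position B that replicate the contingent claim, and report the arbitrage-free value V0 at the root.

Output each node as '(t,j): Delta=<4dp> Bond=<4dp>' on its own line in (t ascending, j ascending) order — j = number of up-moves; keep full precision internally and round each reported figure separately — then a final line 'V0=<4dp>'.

(0,0): Delta=-0.8184 Bond=126.7560
(1,0): Delta=-1.0000 Bond=145.0800
(1,1): Delta=-0.6882 Bond=109.8415
(2,0): Delta=-1.0000 Bond=145.0800
(2,1): Delta=-1.0000 Bond=145.0800
(2,2): Delta=-0.4647 Bond=77.3137
(3,0): Delta=-1.0000 Bond=145.0800
(3,1): Delta=-1.0000 Bond=145.0800
(3,2): Delta=-1.0000 Bond=145.0800
(3,3): Delta=-0.0809 Bond=14.7601
V0=31.8181

Under the risk-neutral measure, an up-move has probability p* = (R−d)/(u−d) = 0.5200 and values discount at R = 1.
Payoff layer (t=4): V(4,0)=78.6239, V(4,1)=59.5273, V(4,2)=34.9432, V(4,3)=3.2947, V(4,4)=0.0000
(3,0): S=76.3863. Δ = (V_up−V_dn)/(S_up−S_dn) = (59.5273−78.6239)/(85.5527−66.4561) = -1.0000. V = [p*·59.5273 + (1−p*)·78.6239]/1 = 68.6937. B = V − Δ·S = 145.0800.
(3,1): S=98.3364. Δ = (V_up−V_dn)/(S_up−S_dn) = (34.9432−59.5273)/(110.1368−85.5527) = -1.0000. V = [p*·34.9432 + (1−p*)·59.5273]/1 = 46.7436. B = V − Δ·S = 145.0800.
(3,2): S=126.5940. Δ = (V_up−V_dn)/(S_up−S_dn) = (3.2947−34.9432)/(141.7853−110.1368) = -1.0000. V = [p*·3.2947 + (1−p*)·34.9432]/1 = 18.4860. B = V − Δ·S = 145.0800.
(3,3): S=162.9716. Δ = (V_up−V_dn)/(S_up−S_dn) = (0.0000−3.2947)/(182.5282−141.7853) = -0.0809. V = [p*·0.0000 + (1−p*)·3.2947]/1 = 1.5814. B = V − Δ·S = 14.7601.
(2,0): S=87.8004. Δ = (V_up−V_dn)/(S_up−S_dn) = (46.7436−68.6937)/(98.3364−76.3863) = -1.0000. V = [p*·46.7436 + (1−p*)·68.6937]/1 = 57.2796. B = V − Δ·S = 145.0800.
(2,1): S=113.0304. Δ = (V_up−V_dn)/(S_up−S_dn) = (18.4860−46.7436)/(126.5940−98.3364) = -1.0000. V = [p*·18.4860 + (1−p*)·46.7436]/1 = 32.0496. B = V − Δ·S = 145.0800.
(2,2): S=145.5104. Δ = (V_up−V_dn)/(S_up−S_dn) = (1.5814−18.4860)/(162.9716−126.5940) = -0.4647. V = [p*·1.5814 + (1−p*)·18.4860]/1 = 9.6956. B = V − Δ·S = 77.3137.
(1,0): S=100.9200. Δ = (V_up−V_dn)/(S_up−S_dn) = (32.0496−57.2796)/(113.0304−87.8004) = -1.0000. V = [p*·32.0496 + (1−p*)·57.2796]/1 = 44.1600. B = V − Δ·S = 145.0800.
(1,1): S=129.9200. Δ = (V_up−V_dn)/(S_up−S_dn) = (9.6956−32.0496)/(145.5104−113.0304) = -0.6882. V = [p*·9.6956 + (1−p*)·32.0496]/1 = 20.4255. B = V − Δ·S = 109.8415.
(0,0): S=116.0000. Δ = (V_up−V_dn)/(S_up−S_dn) = (20.4255−44.1600)/(129.9200−100.9200) = -0.8184. V = [p*·20.4255 + (1−p*)·44.1600]/1 = 31.8181. B = V − Δ·S = 126.7560.
Root portfolio cost Δ·116+B reproduces V0=31.8181.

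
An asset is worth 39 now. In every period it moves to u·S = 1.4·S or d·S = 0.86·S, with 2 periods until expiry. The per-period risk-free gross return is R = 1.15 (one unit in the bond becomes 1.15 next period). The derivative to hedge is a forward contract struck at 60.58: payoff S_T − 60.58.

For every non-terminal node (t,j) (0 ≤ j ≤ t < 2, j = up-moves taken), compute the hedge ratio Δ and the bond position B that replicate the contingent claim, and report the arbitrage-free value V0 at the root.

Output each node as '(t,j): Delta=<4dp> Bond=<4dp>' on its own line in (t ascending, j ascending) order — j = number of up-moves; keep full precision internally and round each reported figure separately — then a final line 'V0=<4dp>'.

(0,0): Delta=1.0000 Bond=-45.8072
(1,0): Delta=1.0000 Bond=-52.6783
(1,1): Delta=1.0000 Bond=-52.6783
V0=-6.8072

Since d<R<u, set p* = (R−d)/(u−d) = 0.5370; price each node as the discounted p*-expectation of its children.
Terminal values V(2,·): V(2,0)=-31.7356, V(2,1)=-13.6240, V(2,2)=15.8600
  t=1,j=0: stock 33.5400 → up 46.9560 (V=-13.6240), down 28.8444 (V=-31.7356). Price -19.1383; hedge Δ=1.0000, bond B=-52.6783.
  t=1,j=1: stock 54.6000 → up 76.4400 (V=15.8600), down 46.9560 (V=-13.6240). Price 1.9217; hedge Δ=1.0000, bond B=-52.6783.
  t=0,j=0: stock 39.0000 → up 54.6000 (V=1.9217), down 33.5400 (V=-19.1383). Price -6.8072; hedge Δ=1.0000, bond B=-45.8072.
Each (Δ,B) replicates both successor values, so the strategy is self-financing and V0 is arbitrage-free.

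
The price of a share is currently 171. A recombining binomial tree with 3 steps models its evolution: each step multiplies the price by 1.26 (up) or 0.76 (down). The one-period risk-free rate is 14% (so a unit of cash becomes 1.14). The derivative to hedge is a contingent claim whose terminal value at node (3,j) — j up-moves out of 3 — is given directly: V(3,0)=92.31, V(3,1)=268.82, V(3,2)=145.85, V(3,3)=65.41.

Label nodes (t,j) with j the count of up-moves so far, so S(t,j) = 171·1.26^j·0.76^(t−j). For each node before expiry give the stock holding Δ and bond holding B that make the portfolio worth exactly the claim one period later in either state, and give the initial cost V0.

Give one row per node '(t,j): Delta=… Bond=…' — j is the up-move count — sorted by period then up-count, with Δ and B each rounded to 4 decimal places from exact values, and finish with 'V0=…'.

(0,0): Delta=-0.7304 Bond=209.9030
(1,0): Delta=-0.6898 Bond=234.0118
(1,1): Delta=-0.7381 Bond=240.9561
(2,0): Delta=3.5742 Bond=-154.3730
(2,1): Delta=-1.5019 Bond=399.7670
(2,2): Delta=-0.5926 Bond=235.1919
V0=85.0113

The replicating-portfolio and risk-neutral prices coincide; use p* = (1.14−0.76)/(1.26−0.76) = 0.7600 for the latter.
Payoff layer (t=3): V(3,0)=92.3100, V(3,1)=268.8200, V(3,2)=145.8500, V(3,3)=65.4100
(2,0): S=98.7696. Δ = (V_up−V_dn)/(S_up−S_dn) = (268.8200−92.3100)/(124.4497−75.0649) = 3.5742. V = [p*·268.8200 + (1−p*)·92.3100]/1.14 = 198.6470. B = V − Δ·S = -154.3730.
(2,1): S=163.7496. Δ = (V_up−V_dn)/(S_up−S_dn) = (145.8500−268.8200)/(206.3245−124.4497) = -1.5019. V = [p*·145.8500 + (1−p*)·268.8200]/1.14 = 153.8270. B = V − Δ·S = 399.7670.
(2,2): S=271.4796. Δ = (V_up−V_dn)/(S_up−S_dn) = (65.4100−145.8500)/(342.0643−206.3245) = -0.5926. V = [p*·65.4100 + (1−p*)·145.8500]/1.14 = 74.3119. B = V − Δ·S = 235.1919.
(1,0): S=129.9600. Δ = (V_up−V_dn)/(S_up−S_dn) = (153.8270−198.6470)/(163.7496−98.7696) = -0.6898. V = [p*·153.8270 + (1−p*)·198.6470]/1.14 = 144.3718. B = V − Δ·S = 234.0118.
(1,1): S=215.4600. Δ = (V_up−V_dn)/(S_up−S_dn) = (74.3119−153.8270)/(271.4796−163.7496) = -0.7381. V = [p*·74.3119 + (1−p*)·153.8270]/1.14 = 81.9259. B = V − Δ·S = 240.9561.
(0,0): S=171.0000. Δ = (V_up−V_dn)/(S_up−S_dn) = (81.9259−144.3718)/(215.4600−129.9600) = -0.7304. V = [p*·81.9259 + (1−p*)·144.3718]/1.14 = 85.0113. B = V − Δ·S = 209.9030.
Root portfolio cost Δ·171+B reproduces V0=85.0113.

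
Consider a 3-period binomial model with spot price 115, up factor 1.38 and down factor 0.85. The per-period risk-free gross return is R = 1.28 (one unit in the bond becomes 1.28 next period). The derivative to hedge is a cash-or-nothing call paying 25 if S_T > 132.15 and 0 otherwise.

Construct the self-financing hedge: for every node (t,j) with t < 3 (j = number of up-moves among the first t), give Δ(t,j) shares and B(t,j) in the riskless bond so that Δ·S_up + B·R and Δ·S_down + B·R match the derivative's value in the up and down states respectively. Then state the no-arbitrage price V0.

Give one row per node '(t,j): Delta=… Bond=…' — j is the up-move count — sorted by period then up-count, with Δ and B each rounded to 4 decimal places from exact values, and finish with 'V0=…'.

Risk-neutral probability p* = (R−d)/(u−d) = (1.28−0.85)/(1.38−0.85) = 0.8113.
Terminal payoffs: V(3,0)=0.0000, V(3,1)=0.0000, V(3,2)=25.0000, V(3,3)=25.0000
(2,0): S=83.0875. Δ = (V_up−V_dn)/(S_up−S_dn) = (0.0000−0.0000)/(114.6607−70.6244) = 0.0000. V = [p*·0.0000 + (1−p*)·0.0000]/1.28 = 0.0000. B = V − Δ·S = 0.0000.
(2,1): S=134.8950. Δ = (V_up−V_dn)/(S_up−S_dn) = (25.0000−0.0000)/(186.1551−114.6607) = 0.3497. V = [p*·25.0000 + (1−p*)·0.0000]/1.28 = 15.8461. B = V − Δ·S = -31.3237.
(2,2): S=219.0060. Δ = (V_up−V_dn)/(S_up−S_dn) = (25.0000−25.0000)/(302.2283−186.1551) = 0.0000. V = [p*·25.0000 + (1−p*)·25.0000]/1.28 = 19.5312. B = V − Δ·S = 19.5312.
(1,0): S=97.7500. Δ = (V_up−V_dn)/(S_up−S_dn) = (15.8461−0.0000)/(134.8950−83.0875) = 0.3059. V = [p*·15.8461 + (1−p*)·0.0000]/1.28 = 10.0440. B = V − Δ·S = -19.8544.
(1,1): S=158.7000. Δ = (V_up−V_dn)/(S_up−S_dn) = (19.5312−15.8461)/(219.0060−134.8950) = 0.0438. V = [p*·19.5312 + (1−p*)·15.8461]/1.28 = 14.7156. B = V − Δ·S = 7.7625.
(0,0): S=115.0000. Δ = (V_up−V_dn)/(S_up−S_dn) = (14.7156−10.0440)/(158.7000−97.7500) = 0.0766. V = [p*·14.7156 + (1−p*)·10.0440]/1.28 = 10.8079. B = V − Δ·S = 1.9936.
Each (Δ,B) replicates both successor values, so the strategy is self-financing and V0 is arbitrage-free.

(0,0): Delta=0.0766 Bond=1.9936
(1,0): Delta=0.3059 Bond=-19.8544
(1,1): Delta=0.0438 Bond=7.7625
(2,0): Delta=0.0000 Bond=0.0000
(2,1): Delta=0.3497 Bond=-31.3237
(2,2): Delta=0.0000 Bond=19.5312
V0=10.8079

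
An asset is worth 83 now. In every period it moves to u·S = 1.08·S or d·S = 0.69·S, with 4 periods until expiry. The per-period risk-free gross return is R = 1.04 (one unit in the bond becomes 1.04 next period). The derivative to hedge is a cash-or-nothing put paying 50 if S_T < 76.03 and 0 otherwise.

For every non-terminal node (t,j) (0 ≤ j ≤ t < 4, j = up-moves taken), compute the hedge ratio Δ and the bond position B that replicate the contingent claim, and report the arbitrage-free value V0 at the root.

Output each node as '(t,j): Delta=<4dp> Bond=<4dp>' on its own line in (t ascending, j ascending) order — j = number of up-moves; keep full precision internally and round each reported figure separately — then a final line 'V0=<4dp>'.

(0,0): Delta=-0.9925 Bond=97.3954
(1,0): Delta=0.0000 Bond=44.4498
(1,1): Delta=-1.0650 Bond=107.7874
(2,0): Delta=0.0000 Bond=46.2278
(2,1): Delta=0.0000 Bond=46.2278
(2,2): Delta=-1.1427 Bond=119.6270
(3,0): Delta=0.0000 Bond=48.0769
(3,1): Delta=0.0000 Bond=48.0769
(3,2): Delta=0.0000 Bond=48.0769
(3,3): Delta=-1.2262 Bond=133.1361
V0=15.0166

No-arbitrage ⇒ martingale measure with p* = (R−d)/(u−d) = 0.8974.
Terminal payoffs: V(4,0)=50.0000, V(4,1)=50.0000, V(4,2)=50.0000, V(4,3)=50.0000, V(4,4)=0.0000
Node (3,0) S=27.2662: V=(p*·50.0000+(1−p*)·50.0000)/1.04=48.0769; Δ=(50.0000−50.0000)/(29.4475−18.8137)=0.0000; B=V−Δ·S=48.0769
Node (3,1) S=42.6776: V=(p*·50.0000+(1−p*)·50.0000)/1.04=48.0769; Δ=(50.0000−50.0000)/(46.0918−29.4475)=0.0000; B=V−Δ·S=48.0769
Node (3,2) S=66.7997: V=(p*·50.0000+(1−p*)·50.0000)/1.04=48.0769; Δ=(50.0000−50.0000)/(72.1437−46.0918)=0.0000; B=V−Δ·S=48.0769
Node (3,3) S=104.5561: V=(p*·0.0000+(1−p*)·50.0000)/1.04=4.9310; Δ=(0.0000−50.0000)/(112.9206−72.1437)=-1.2262; B=V−Δ·S=133.1361
Node (2,0) S=39.5163: V=(p*·48.0769+(1−p*)·48.0769)/1.04=46.2278; Δ=(48.0769−48.0769)/(42.6776−27.2662)=0.0000; B=V−Δ·S=46.2278
Node (2,1) S=61.8516: V=(p*·48.0769+(1−p*)·48.0769)/1.04=46.2278; Δ=(48.0769−48.0769)/(66.7997−42.6776)=0.0000; B=V−Δ·S=46.2278
Node (2,2) S=96.8112: V=(p*·4.9310+(1−p*)·48.0769)/1.04=8.9963; Δ=(4.9310−48.0769)/(104.5561−66.7997)=-1.1427; B=V−Δ·S=119.6270
Node (1,0) S=57.2700: V=(p*·46.2278+(1−p*)·46.2278)/1.04=44.4498; Δ=(46.2278−46.2278)/(61.8516−39.5163)=0.0000; B=V−Δ·S=44.4498
Node (1,1) S=89.6400: V=(p*·8.9963+(1−p*)·46.2278)/1.04=12.3221; Δ=(8.9963−46.2278)/(96.8112−61.8516)=-1.0650; B=V−Δ·S=107.7874
Node (0,0) S=83.0000: V=(p*·12.3221+(1−p*)·44.4498)/1.04=15.0166; Δ=(12.3221−44.4498)/(89.6400−57.2700)=-0.9925; B=V−Δ·S=97.3954
Self-financing check: at every node Δ·S+B equals the discounted successor values.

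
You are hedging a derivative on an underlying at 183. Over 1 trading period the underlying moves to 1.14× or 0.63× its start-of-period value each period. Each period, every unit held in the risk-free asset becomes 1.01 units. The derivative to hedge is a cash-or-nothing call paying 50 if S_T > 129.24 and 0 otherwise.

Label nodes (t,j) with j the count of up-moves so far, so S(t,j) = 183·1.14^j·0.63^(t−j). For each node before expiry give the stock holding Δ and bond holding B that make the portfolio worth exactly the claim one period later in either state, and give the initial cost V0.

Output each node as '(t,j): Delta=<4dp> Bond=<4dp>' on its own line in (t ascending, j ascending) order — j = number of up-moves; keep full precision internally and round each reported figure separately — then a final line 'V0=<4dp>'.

Since d<R<u, set p* = (R−d)/(u−d) = 0.7451; price each node as the discounted p*-expectation of its children.
At expiry t=1: V(1,0)=0.0000, V(1,1)=50.0000
  t=0,j=0: stock 183.0000 → up 208.6200 (V=50.0000), down 115.2900 (V=0.0000). Price 36.8860; hedge Δ=0.5357, bond B=-61.1532.
The time-0 hedge costs 36.8860, which is the no-arbitrage price.

(0,0): Delta=0.5357 Bond=-61.1532
V0=36.8860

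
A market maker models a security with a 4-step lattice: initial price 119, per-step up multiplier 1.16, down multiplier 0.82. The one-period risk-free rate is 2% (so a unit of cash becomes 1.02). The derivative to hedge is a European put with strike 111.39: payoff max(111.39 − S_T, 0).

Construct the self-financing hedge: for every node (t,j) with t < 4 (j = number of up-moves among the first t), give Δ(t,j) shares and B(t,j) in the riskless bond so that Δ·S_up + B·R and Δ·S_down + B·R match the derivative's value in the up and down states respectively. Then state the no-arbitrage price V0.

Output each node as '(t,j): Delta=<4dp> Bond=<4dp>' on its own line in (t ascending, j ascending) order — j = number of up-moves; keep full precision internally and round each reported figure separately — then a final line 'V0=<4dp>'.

Under the risk-neutral measure, an up-move has probability p* = (R−d)/(u−d) = 0.5882 and values discount at R = 1.02.
Terminal values V(4,·): V(4,0)=57.5875, V(4,1)=35.2792, V(4,2)=3.7210, V(4,3)=0.0000, V(4,4)=0.0000
Node (3,0) S=65.6128: V=(p*·35.2792+(1−p*)·57.5875)/1.02=43.5931; Δ=(35.2792−57.5875)/(76.1108−53.8025)=-1.0000; B=V−Δ·S=109.2059
Node (3,1) S=92.8181: V=(p*·3.7210+(1−p*)·35.2792)/1.02=16.3878; Δ=(3.7210−35.2792)/(107.6690−76.1108)=-1.0000; B=V−Δ·S=109.2059
Node (3,2) S=131.3036: V=(p*·0.0000+(1−p*)·3.7210)/1.02=1.5021; Δ=(0.0000−3.7210)/(152.3122−107.6690)=-0.0833; B=V−Δ·S=12.4463
Node (3,3) S=185.7466: V=(p*·0.0000+(1−p*)·0.0000)/1.02=0.0000; Δ=(0.0000−0.0000)/(215.4661−152.3122)=0.0000; B=V−Δ·S=0.0000
Node (2,0) S=80.0156: V=(p*·16.3878+(1−p*)·43.5931)/1.02=27.0490; Δ=(16.3878−43.5931)/(92.8181−65.6128)=-1.0000; B=V−Δ·S=107.0646
Node (2,1) S=113.1928: V=(p*·1.5021+(1−p*)·16.3878)/1.02=7.4819; Δ=(1.5021−16.3878)/(131.3036−92.8181)=-0.3868; B=V−Δ·S=51.2632
Node (2,2) S=160.1264: V=(p*·0.0000+(1−p*)·1.5021)/1.02=0.6064; Δ=(0.0000−1.5021)/(185.7466−131.3036)=-0.0276; B=V−Δ·S=5.0244
Node (1,0) S=97.5800: V=(p*·7.4819+(1−p*)·27.0490)/1.02=15.2342; Δ=(7.4819−27.0490)/(113.1928−80.0156)=-0.5898; B=V−Δ·S=72.7846
Node (1,1) S=138.0400: V=(p*·0.6064+(1−p*)·7.4819)/1.02=3.3701; Δ=(0.6064−7.4819)/(160.1264−113.1928)=-0.1465; B=V−Δ·S=23.5921
Node (0,0) S=119.0000: V=(p*·3.3701+(1−p*)·15.2342)/1.02=8.0935; Δ=(3.3701−15.2342)/(138.0400−97.5800)=-0.2932; B=V−Δ·S=42.9881
Each (Δ,B) replicates both successor values, so the strategy is self-financing and V0 is arbitrage-free.

(0,0): Delta=-0.2932 Bond=42.9881
(1,0): Delta=-0.5898 Bond=72.7846
(1,1): Delta=-0.1465 Bond=23.5921
(2,0): Delta=-1.0000 Bond=107.0646
(2,1): Delta=-0.3868 Bond=51.2632
(2,2): Delta=-0.0276 Bond=5.0244
(3,0): Delta=-1.0000 Bond=109.2059
(3,1): Delta=-1.0000 Bond=109.2059
(3,2): Delta=-0.0833 Bond=12.4463
(3,3): Delta=0.0000 Bond=0.0000
V0=8.0935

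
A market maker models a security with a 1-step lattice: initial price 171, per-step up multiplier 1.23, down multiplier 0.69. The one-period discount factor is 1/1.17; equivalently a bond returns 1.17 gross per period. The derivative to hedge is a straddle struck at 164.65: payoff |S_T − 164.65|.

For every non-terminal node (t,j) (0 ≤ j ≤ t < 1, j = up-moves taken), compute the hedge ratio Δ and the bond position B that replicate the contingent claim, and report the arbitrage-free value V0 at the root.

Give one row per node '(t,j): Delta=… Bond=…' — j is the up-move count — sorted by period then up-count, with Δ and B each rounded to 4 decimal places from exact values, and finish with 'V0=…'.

Since d<R<u, set p* = (R−d)/(u−d) = 0.8889; price each node as the discounted p*-expectation of its children.
Terminal payoffs: V(1,0)=46.6600, V(1,1)=45.6800
  t=0,j=0: stock 171.0000 → up 210.3300 (V=45.6800), down 117.9900 (V=46.6600). Price 39.1358; hedge Δ=-0.0106, bond B=40.9506.
The time-0 hedge costs 39.1358, which is the no-arbitrage price.

(0,0): Delta=-0.0106 Bond=40.9506
V0=39.1358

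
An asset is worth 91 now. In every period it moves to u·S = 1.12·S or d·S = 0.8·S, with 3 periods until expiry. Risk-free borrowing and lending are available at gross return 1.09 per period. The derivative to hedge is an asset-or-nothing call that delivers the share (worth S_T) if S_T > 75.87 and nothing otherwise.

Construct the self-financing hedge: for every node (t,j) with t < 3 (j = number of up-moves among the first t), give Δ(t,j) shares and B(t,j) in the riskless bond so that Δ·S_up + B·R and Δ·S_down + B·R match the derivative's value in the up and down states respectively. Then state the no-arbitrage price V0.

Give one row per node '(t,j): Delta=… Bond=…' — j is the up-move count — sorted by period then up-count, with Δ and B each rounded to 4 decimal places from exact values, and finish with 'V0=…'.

(0,0): Delta=1.3156 Bond=-29.9555
(1,0): Delta=3.2592 Bond=-174.1416
(1,1): Delta=1.1720 Bond=-18.0146
(2,0): Delta=0.0000 Bond=0.0000
(2,1): Delta=3.5000 Bond=-209.4503
(2,2): Delta=1.0000 Bond=0.0000
V0=89.7668

No-arbitrage ⇒ martingale measure with p* = (R−d)/(u−d) = 0.9062.
Terminal values V(3,·): V(3,0)=0.0000, V(3,1)=0.0000, V(3,2)=91.3203, V(3,3)=127.8484
Node (2,0) S=58.2400: V=(p*·0.0000+(1−p*)·0.0000)/1.09=0.0000; Δ=(0.0000−0.0000)/(65.2288−46.5920)=0.0000; B=V−Δ·S=0.0000
Node (2,1) S=81.5360: V=(p*·91.3203+(1−p*)·0.0000)/1.09=75.9257; Δ=(91.3203−0.0000)/(91.3203−65.2288)=3.5000; B=V−Δ·S=-209.4503
Node (2,2) S=114.1504: V=(p*·127.8484+(1−p*)·91.3203)/1.09=114.1504; Δ=(127.8484−91.3203)/(127.8484−91.3203)=1.0000; B=V−Δ·S=0.0000
Node (1,0) S=72.8000: V=(p*·75.9257+(1−p*)·0.0000)/1.09=63.1263; Δ=(75.9257−0.0000)/(81.5360−58.2400)=3.2592; B=V−Δ·S=-174.1416
Node (1,1) S=101.9200: V=(p*·114.1504+(1−p*)·75.9257)/1.09=101.4375; Δ=(114.1504−75.9257)/(114.1504−81.5360)=1.1720; B=V−Δ·S=-18.0146
Node (0,0) S=91.0000: V=(p*·101.4375+(1−p*)·63.1263)/1.09=89.7668; Δ=(101.4375−63.1263)/(101.9200−72.8000)=1.3156; B=V−Δ·S=-29.9555
Root portfolio cost Δ·91+B reproduces V0=89.7668.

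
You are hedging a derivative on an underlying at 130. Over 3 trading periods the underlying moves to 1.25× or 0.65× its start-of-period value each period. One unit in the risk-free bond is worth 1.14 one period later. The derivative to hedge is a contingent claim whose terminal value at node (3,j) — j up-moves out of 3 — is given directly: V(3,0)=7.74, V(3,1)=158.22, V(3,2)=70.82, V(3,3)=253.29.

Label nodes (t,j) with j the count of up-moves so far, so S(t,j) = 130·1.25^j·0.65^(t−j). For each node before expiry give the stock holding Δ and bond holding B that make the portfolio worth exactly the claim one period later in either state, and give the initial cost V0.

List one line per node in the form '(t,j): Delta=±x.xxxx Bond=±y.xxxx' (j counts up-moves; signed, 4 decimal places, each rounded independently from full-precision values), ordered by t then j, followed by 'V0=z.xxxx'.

No-arbitrage ⇒ martingale measure with p* = (R−d)/(u−d) = 0.8167.
Payoff layer (t=3): V(3,0)=7.7400, V(3,1)=158.2200, V(3,2)=70.8200, V(3,3)=253.2900
(2,0): S=54.9250. Δ = (V_up−V_dn)/(S_up−S_dn) = (158.2200−7.7400)/(68.6562−35.7013) = 4.5662. V = [p*·158.2200 + (1−p*)·7.7400]/1.14 = 114.5895. B = V − Δ·S = -136.2105.
(2,1): S=105.6250. Δ = (V_up−V_dn)/(S_up−S_dn) = (70.8200−158.2200)/(132.0312−68.6562) = -1.3791. V = [p*·70.8200 + (1−p*)·158.2200]/1.14 = 76.1784. B = V − Δ·S = 221.8450.
(2,2): S=203.1250. Δ = (V_up−V_dn)/(S_up−S_dn) = (253.2900−70.8200)/(253.9062−132.0312) = 1.4972. V = [p*·253.2900 + (1−p*)·70.8200]/1.14 = 192.8396. B = V − Δ·S = -111.2770.
(1,0): S=84.5000. Δ = (V_up−V_dn)/(S_up−S_dn) = (76.1784−114.5895)/(105.6250−54.9250) = -0.7576. V = [p*·76.1784 + (1−p*)·114.5895]/1.14 = 73.0004. B = V − Δ·S = 137.0189.
(1,1): S=162.5000. Δ = (V_up−V_dn)/(S_up−S_dn) = (192.8396−76.1784)/(203.1250−105.6250) = 1.1965. V = [p*·192.8396 + (1−p*)·76.1784]/1.14 = 150.3962. B = V − Δ·S = -44.0392.
(0,0): S=130.0000. Δ = (V_up−V_dn)/(S_up−S_dn) = (150.3962−73.0004)/(162.5000−84.5000) = 0.9923. V = [p*·150.3962 + (1−p*)·73.0004]/1.14 = 119.4798. B = V − Δ·S = -9.5133.
Root portfolio cost Δ·130+B reproduces V0=119.4798.

(0,0): Delta=0.9923 Bond=-9.5133
(1,0): Delta=-0.7576 Bond=137.0189
(1,1): Delta=1.1965 Bond=-44.0392
(2,0): Delta=4.5662 Bond=-136.2105
(2,1): Delta=-1.3791 Bond=221.8450
(2,2): Delta=1.4972 Bond=-111.2770
V0=119.4798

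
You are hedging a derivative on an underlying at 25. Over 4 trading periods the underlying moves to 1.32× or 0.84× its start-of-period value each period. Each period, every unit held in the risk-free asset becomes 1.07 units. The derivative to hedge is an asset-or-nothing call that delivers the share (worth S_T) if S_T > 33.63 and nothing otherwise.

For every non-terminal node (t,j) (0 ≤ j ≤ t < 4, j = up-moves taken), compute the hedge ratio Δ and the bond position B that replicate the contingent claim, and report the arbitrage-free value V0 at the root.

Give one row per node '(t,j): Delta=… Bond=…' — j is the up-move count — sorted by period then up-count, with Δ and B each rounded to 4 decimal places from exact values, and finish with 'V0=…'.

(0,0): Delta=1.3852 Bond=-23.1333
(1,0): Delta=0.9609 Bond=-15.8417
(1,1): Delta=1.6788 Bond=-34.4384
(2,0): Delta=0.0000 Bond=0.0000
(2,1): Delta=1.6256 Bond=-35.3751
(2,2): Delta=1.7155 Bond=-38.4512
(3,0): Delta=0.0000 Bond=0.0000
(3,1): Delta=0.0000 Bond=0.0000
(3,2): Delta=2.7500 Bond=-78.9942
(3,3): Delta=1.0000 Bond=0.0000
V0=11.4979

No-arbitrage ⇒ martingale measure with p* = (R−d)/(u−d) = 0.4792.
At expiry t=4: V(4,0)=0.0000, V(4,1)=0.0000, V(4,2)=0.0000, V(4,3)=48.2993, V(4,4)=75.8989
(3,0): S=14.8176. Δ = (V_up−V_dn)/(S_up−S_dn) = (0.0000−0.0000)/(19.5592−12.4468) = 0.0000. V = [p*·0.0000 + (1−p*)·0.0000]/1.07 = 0.0000. B = V − Δ·S = 0.0000.
(3,1): S=23.2848. Δ = (V_up−V_dn)/(S_up−S_dn) = (0.0000−0.0000)/(30.7359−19.5592) = 0.0000. V = [p*·0.0000 + (1−p*)·0.0000]/1.07 = 0.0000. B = V − Δ·S = 0.0000.
(3,2): S=36.5904. Δ = (V_up−V_dn)/(S_up−S_dn) = (48.2993−0.0000)/(48.2993−30.7359) = 2.7500. V = [p*·48.2993 + (1−p*)·0.0000]/1.07 = 21.6294. B = V − Δ·S = -78.9942.
(3,3): S=57.4992. Δ = (V_up−V_dn)/(S_up−S_dn) = (75.8989−48.2993)/(75.8989−48.2993) = 1.0000. V = [p*·75.8989 + (1−p*)·48.2993]/1.07 = 57.4992. B = V − Δ·S = 0.0000.
(2,0): S=17.6400. Δ = (V_up−V_dn)/(S_up−S_dn) = (0.0000−0.0000)/(23.2848−14.8176) = 0.0000. V = [p*·0.0000 + (1−p*)·0.0000]/1.07 = 0.0000. B = V − Δ·S = 0.0000.
(2,1): S=27.7200. Δ = (V_up−V_dn)/(S_up−S_dn) = (21.6294−0.0000)/(36.5904−23.2848) = 1.6256. V = [p*·21.6294 + (1−p*)·0.0000]/1.07 = 9.6861. B = V − Δ·S = -35.3751.
(2,2): S=43.5600. Δ = (V_up−V_dn)/(S_up−S_dn) = (57.4992−21.6294)/(57.4992−36.5904) = 1.7155. V = [p*·57.4992 + (1−p*)·21.6294]/1.07 = 36.2776. B = V − Δ·S = -38.4512.
(1,0): S=21.0000. Δ = (V_up−V_dn)/(S_up−S_dn) = (9.6861−0.0000)/(27.7200−17.6400) = 0.9609. V = [p*·9.6861 + (1−p*)·0.0000]/1.07 = 4.3376. B = V − Δ·S = -15.8417.
(1,1): S=33.0000. Δ = (V_up−V_dn)/(S_up−S_dn) = (36.2776−9.6861)/(43.5600−27.7200) = 1.6788. V = [p*·36.2776 + (1−p*)·9.6861]/1.07 = 20.9606. B = V − Δ·S = -34.4384.
(0,0): S=25.0000. Δ = (V_up−V_dn)/(S_up−S_dn) = (20.9606−4.3376)/(33.0000−21.0000) = 1.3852. V = [p*·20.9606 + (1−p*)·4.3376]/1.07 = 11.4979. B = V − Δ·S = -23.1333.
Check: Δ(0,0)·S0 + B(0,0) = 11.4979 = V0.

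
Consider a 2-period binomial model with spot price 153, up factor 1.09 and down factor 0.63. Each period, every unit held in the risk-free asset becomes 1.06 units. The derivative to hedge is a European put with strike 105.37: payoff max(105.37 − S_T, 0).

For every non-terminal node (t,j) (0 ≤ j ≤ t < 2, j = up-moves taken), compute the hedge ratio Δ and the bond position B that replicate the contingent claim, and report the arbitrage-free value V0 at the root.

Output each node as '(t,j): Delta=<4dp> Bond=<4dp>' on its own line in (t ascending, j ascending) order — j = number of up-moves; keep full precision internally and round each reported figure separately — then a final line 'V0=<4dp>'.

Under the risk-neutral measure, an up-move has probability p* = (R−d)/(u−d) = 0.9348 and values discount at R = 1.06.
Terminal values V(2,·): V(2,0)=44.6443, V(2,1)=0.3049, V(2,2)=0.0000
(1,0): S=96.3900. Δ = (V_up−V_dn)/(S_up−S_dn) = (0.3049−44.6443)/(105.0651−60.7257) = -1.0000. V = [p*·0.3049 + (1−p*)·44.6443]/1.06 = 3.0157. B = V − Δ·S = 99.4057.
(1,1): S=166.7700. Δ = (V_up−V_dn)/(S_up−S_dn) = (0.0000−0.3049)/(181.7793−105.0651) = -0.0040. V = [p*·0.0000 + (1−p*)·0.3049]/1.06 = 0.0188. B = V − Δ·S = 0.6816.
(0,0): S=153.0000. Δ = (V_up−V_dn)/(S_up−S_dn) = (0.0188−3.0157)/(166.7700−96.3900) = -0.0426. V = [p*·0.0188 + (1−p*)·3.0157]/1.06 = 0.2021. B = V − Δ·S = 6.7171.
Self-financing check: at every node Δ·S+B equals the discounted successor values.

(0,0): Delta=-0.0426 Bond=6.7171
(1,0): Delta=-1.0000 Bond=99.4057
(1,1): Delta=-0.0040 Bond=0.6816
V0=0.2021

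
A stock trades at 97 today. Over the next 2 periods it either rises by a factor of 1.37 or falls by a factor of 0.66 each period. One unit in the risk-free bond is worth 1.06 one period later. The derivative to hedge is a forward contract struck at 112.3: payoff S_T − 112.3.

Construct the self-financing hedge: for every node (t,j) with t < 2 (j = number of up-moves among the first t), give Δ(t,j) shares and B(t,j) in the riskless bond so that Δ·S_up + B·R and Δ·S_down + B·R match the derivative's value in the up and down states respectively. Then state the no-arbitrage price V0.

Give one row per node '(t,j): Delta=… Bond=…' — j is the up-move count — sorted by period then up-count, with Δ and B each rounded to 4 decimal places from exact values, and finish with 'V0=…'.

Since d<R<u, set p* = (R−d)/(u−d) = 0.5634; price each node as the discounted p*-expectation of its children.
Terminal values V(2,·): V(2,0)=-70.0468, V(2,1)=-24.5926, V(2,2)=69.7593
  t=1,j=0: stock 64.0200 → up 87.7074 (V=-24.5926), down 42.2532 (V=-70.0468). Price -41.9234; hedge Δ=1.0000, bond B=-105.9434.
  t=1,j=1: stock 132.8900 → up 182.0593 (V=69.7593), down 87.7074 (V=-24.5926). Price 26.9466; hedge Δ=1.0000, bond B=-105.9434.
  t=0,j=0: stock 97.0000 → up 132.8900 (V=26.9466), down 64.0200 (V=-41.9234). Price -2.9466; hedge Δ=1.0000, bond B=-99.9466.
Check: Δ(0,0)·S0 + B(0,0) = -2.9466 = V0.

(0,0): Delta=1.0000 Bond=-99.9466
(1,0): Delta=1.0000 Bond=-105.9434
(1,1): Delta=1.0000 Bond=-105.9434
V0=-2.9466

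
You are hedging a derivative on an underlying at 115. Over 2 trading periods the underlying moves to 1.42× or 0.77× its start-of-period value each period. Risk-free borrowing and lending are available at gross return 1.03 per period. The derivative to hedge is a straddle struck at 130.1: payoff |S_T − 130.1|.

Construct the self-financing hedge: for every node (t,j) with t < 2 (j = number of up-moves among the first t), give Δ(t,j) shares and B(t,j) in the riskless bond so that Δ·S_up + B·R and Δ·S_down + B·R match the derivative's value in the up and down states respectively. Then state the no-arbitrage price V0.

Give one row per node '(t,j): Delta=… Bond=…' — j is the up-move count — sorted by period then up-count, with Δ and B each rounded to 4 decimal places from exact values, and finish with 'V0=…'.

(0,0): Delta=0.0576 Bond=31.7072
(1,0): Delta=-1.0000 Bond=126.3107
(1,1): Delta=0.9179 Bond=-107.8199
V0=38.3335

Risk-neutral probability p* = (R−d)/(u−d) = (1.03−0.77)/(1.42−0.77) = 0.4000.
At expiry t=2: V(2,0)=61.9165, V(2,1)=4.3590, V(2,2)=101.7860
(1,0): S=88.5500. Δ = (V_up−V_dn)/(S_up−S_dn) = (4.3590−61.9165)/(125.7410−68.1835) = -1.0000. V = [p*·4.3590 + (1−p*)·61.9165]/1.03 = 37.7607. B = V − Δ·S = 126.3107.
(1,1): S=163.3000. Δ = (V_up−V_dn)/(S_up−S_dn) = (101.7860−4.3590)/(231.8860−125.7410) = 0.9179. V = [p*·101.7860 + (1−p*)·4.3590]/1.03 = 42.0678. B = V − Δ·S = -107.8199.
(0,0): S=115.0000. Δ = (V_up−V_dn)/(S_up−S_dn) = (42.0678−37.7607)/(163.3000−88.5500) = 0.0576. V = [p*·42.0678 + (1−p*)·37.7607]/1.03 = 38.3335. B = V − Δ·S = 31.7072.
Check: Δ(0,0)·S0 + B(0,0) = 38.3335 = V0.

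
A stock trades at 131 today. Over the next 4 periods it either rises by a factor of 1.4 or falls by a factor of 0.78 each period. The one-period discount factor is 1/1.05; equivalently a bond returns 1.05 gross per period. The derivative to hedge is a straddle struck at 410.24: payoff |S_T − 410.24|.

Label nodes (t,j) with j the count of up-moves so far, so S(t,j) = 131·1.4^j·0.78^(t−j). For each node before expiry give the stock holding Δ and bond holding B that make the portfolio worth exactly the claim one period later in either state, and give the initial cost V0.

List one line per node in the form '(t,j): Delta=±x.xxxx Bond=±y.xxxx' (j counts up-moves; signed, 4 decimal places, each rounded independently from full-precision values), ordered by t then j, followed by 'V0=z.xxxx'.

The replicating-portfolio and risk-neutral prices coincide; use p* = (1.05−0.78)/(1.4−0.78) = 0.4355 for the latter.
Payoff layer (t=4): V(4,0)=361.7503, V(4,1)=323.2072, V(4,2)=254.0272, V(4,3)=129.8581, V(4,4)=93.0096
Node (3,0) S=62.1663: V=(p*·323.2072+(1−p*)·361.7503)/1.05=328.5384; Δ=(323.2072−361.7503)/(87.0328−48.4897)=-1.0000; B=V−Δ·S=390.7048
Node (3,1) S=111.5806: V=(p*·254.0272+(1−p*)·323.2072)/1.05=279.1242; Δ=(254.0272−323.2072)/(156.2128−87.0328)=-1.0000; B=V−Δ·S=390.7048
Node (3,2) S=200.2728: V=(p*·129.8581+(1−p*)·254.0272)/1.05=190.4320; Δ=(129.8581−254.0272)/(280.3819−156.2128)=-1.0000; B=V−Δ·S=390.7048
Node (3,3) S=359.4640: V=(p*·93.0096+(1−p*)·129.8581)/1.05=108.3916; Δ=(93.0096−129.8581)/(503.2496−280.3819)=-0.1653; B=V−Δ·S=167.8246
Node (2,0) S=79.7004: V=(p*·279.1242+(1−p*)·328.5384)/1.05=292.3994; Δ=(279.1242−328.5384)/(111.5806−62.1663)=-1.0000; B=V−Δ·S=372.0998
Node (2,1) S=143.0520: V=(p*·190.4320+(1−p*)·279.1242)/1.05=229.0478; Δ=(190.4320−279.1242)/(200.2728−111.5806)=-1.0000; B=V−Δ·S=372.0998
Node (2,2) S=256.7600: V=(p*·108.3916+(1−p*)·190.4320)/1.05=147.3378; Δ=(108.3916−190.4320)/(359.4640−200.2728)=-0.5154; B=V−Δ·S=279.6610
Node (1,0) S=102.1800: V=(p*·229.0478+(1−p*)·292.3994)/1.05=252.2007; Δ=(229.0478−292.3994)/(143.0520−79.7004)=-1.0000; B=V−Δ·S=354.3807
Node (1,1) S=183.4000: V=(p*·147.3378+(1−p*)·229.0478)/1.05=184.2518; Δ=(147.3378−229.0478)/(256.7600−143.0520)=-0.7186; B=V−Δ·S=316.0421
Node (0,0) S=131.0000: V=(p*·184.2518+(1−p*)·252.2007)/1.05=212.0096; Δ=(184.2518−252.2007)/(183.4000−102.1800)=-0.8366; B=V−Δ·S=321.6046
Self-financing check: at every node Δ·S+B equals the discounted successor values.

(0,0): Delta=-0.8366 Bond=321.6046
(1,0): Delta=-1.0000 Bond=354.3807
(1,1): Delta=-0.7186 Bond=316.0421
(2,0): Delta=-1.0000 Bond=372.0998
(2,1): Delta=-1.0000 Bond=372.0998
(2,2): Delta=-0.5154 Bond=279.6610
(3,0): Delta=-1.0000 Bond=390.7048
(3,1): Delta=-1.0000 Bond=390.7048
(3,2): Delta=-1.0000 Bond=390.7048
(3,3): Delta=-0.1653 Bond=167.8246
V0=212.0096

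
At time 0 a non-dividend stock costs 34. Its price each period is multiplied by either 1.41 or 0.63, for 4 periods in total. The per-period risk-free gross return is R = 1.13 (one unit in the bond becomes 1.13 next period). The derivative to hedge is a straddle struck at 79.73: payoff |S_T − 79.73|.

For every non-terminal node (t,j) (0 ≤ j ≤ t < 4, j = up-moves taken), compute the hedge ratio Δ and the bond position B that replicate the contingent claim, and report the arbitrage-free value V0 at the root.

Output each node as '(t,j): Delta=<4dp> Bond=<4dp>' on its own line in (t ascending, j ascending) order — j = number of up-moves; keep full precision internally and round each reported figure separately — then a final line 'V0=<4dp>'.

The replicating-portfolio and risk-neutral prices coincide; use p* = (1.13−0.63)/(1.41−0.63) = 0.6410 for the latter.
Payoff layer (t=4): V(4,0)=74.3740, V(4,1)=67.7427, V(4,2)=52.9014, V(4,3)=19.6850, V(4,4)=54.6564
  t=3,j=0: stock 8.5016 → up 11.9873 (V=67.7427), down 5.3560 (V=74.3740). Price 62.0559; hedge Δ=-1.0000, bond B=70.5575.
  t=3,j=1: stock 19.0274 → up 26.8286 (V=52.9014), down 11.9873 (V=67.7427). Price 51.5301; hedge Δ=-1.0000, bond B=70.5575.
  t=3,j=2: stock 42.5851 → up 60.0450 (V=19.6850), down 26.8286 (V=52.9014). Price 27.9724; hedge Δ=-1.0000, bond B=70.5575.
  t=3,j=3: stock 95.3095 → up 134.3864 (V=54.6564), down 60.0450 (V=19.6850). Price 37.2589; hedge Δ=0.4704, bond B=-7.5762.
  t=2,j=0: stock 13.4946 → up 19.0274 (V=51.5301), down 8.5016 (V=62.0559). Price 48.9457; hedge Δ=-1.0000, bond B=62.4403.
  t=2,j=1: stock 30.2022 → up 42.5851 (V=27.9724), down 19.0274 (V=51.5301). Price 32.2381; hedge Δ=-1.0000, bond B=62.4403.
  t=2,j=2: stock 67.5954 → up 95.3095 (V=37.2589), down 42.5851 (V=27.9724). Price 30.0224; hedge Δ=0.1761, bond B=18.1166.
  t=1,j=0: stock 21.4200 → up 30.2022 (V=32.2381), down 13.4946 (V=48.9457). Price 33.8369; hedge Δ=-1.0000, bond B=55.2569.
  t=1,j=1: stock 47.9400 → up 67.5954 (V=30.0224), down 30.2022 (V=32.2381). Price 27.2724; hedge Δ=-0.0593, bond B=30.1130.
  t=0,j=0: stock 34.0000 → up 47.9400 (V=27.2724), down 21.4200 (V=33.8369). Price 26.2202; hedge Δ=-0.2475, bond B=34.6363.
Self-financing check: at every node Δ·S+B equals the discounted successor values.

(0,0): Delta=-0.2475 Bond=34.6363
(1,0): Delta=-1.0000 Bond=55.2569
(1,1): Delta=-0.0593 Bond=30.1130
(2,0): Delta=-1.0000 Bond=62.4403
(2,1): Delta=-1.0000 Bond=62.4403
(2,2): Delta=0.1761 Bond=18.1166
(3,0): Delta=-1.0000 Bond=70.5575
(3,1): Delta=-1.0000 Bond=70.5575
(3,2): Delta=-1.0000 Bond=70.5575
(3,3): Delta=0.4704 Bond=-7.5762
V0=26.2202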